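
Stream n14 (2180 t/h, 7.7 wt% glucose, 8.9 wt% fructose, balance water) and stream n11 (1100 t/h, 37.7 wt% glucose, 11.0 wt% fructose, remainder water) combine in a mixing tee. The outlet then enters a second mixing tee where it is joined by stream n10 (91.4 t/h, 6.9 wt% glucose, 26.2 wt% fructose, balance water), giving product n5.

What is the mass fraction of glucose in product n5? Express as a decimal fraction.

0.1747

Overall, product flow = 3371.4 t/h.
glucose in = 2180×0.077 + 1100×0.377 + 91.4×0.069 = 588.87 t/h.
glucose fraction in n5 = 0.1747.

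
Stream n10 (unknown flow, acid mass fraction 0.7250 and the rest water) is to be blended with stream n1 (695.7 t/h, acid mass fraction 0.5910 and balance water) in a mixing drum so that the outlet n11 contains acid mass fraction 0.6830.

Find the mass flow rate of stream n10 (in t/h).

1524 t/h

Let n10 be the unknown flow. Total out = 695.7 + n10.
acid balance: 411.16 + 0.725·n10 = 0.683·(695.7 + n10)
(0.725 − 0.683)·n10 = 0.683×695.7 − 411.16 = 64.004
n10 = 64.004 / 0.042 = 1523.9 t/h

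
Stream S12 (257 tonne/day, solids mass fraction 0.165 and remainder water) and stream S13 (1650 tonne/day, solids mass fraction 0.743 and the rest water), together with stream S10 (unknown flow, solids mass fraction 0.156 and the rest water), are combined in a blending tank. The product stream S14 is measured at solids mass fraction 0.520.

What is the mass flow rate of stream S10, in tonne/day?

Let S10 be the unknown flow. Total out = 1907 + S10.
solids balance: 1268.4 + 0.156·S10 = 0.520·(1907 + S10)
(0.156 − 0.520)·S10 = 0.520×1907 − 1268.4 = -276.72
S10 = -276.72 / -0.364 = 760.21 tonne/day

760.2 tonne/day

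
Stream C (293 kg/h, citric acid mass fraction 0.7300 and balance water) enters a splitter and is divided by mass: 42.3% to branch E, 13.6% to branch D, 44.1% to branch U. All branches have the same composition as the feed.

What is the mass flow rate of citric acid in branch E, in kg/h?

Branch E total = 0.423×293 = 123.94 kg/h.
citric acid in E = 0.730×123.94 = 90.475 kg/h.

90.48 kg/h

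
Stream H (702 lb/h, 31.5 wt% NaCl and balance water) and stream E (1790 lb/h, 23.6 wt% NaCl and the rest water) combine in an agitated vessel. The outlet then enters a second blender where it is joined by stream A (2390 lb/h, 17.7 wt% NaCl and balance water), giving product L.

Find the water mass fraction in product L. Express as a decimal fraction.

0.782

Overall, product flow = 4882 lb/h.
water in = 702×0.685 + 1790×0.764 + 2390×0.823 = 3815.4 lb/h.
water fraction in L = 0.782.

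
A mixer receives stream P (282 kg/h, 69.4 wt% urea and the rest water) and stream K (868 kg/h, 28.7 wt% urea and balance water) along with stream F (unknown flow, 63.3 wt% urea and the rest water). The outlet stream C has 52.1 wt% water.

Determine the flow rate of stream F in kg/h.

688.5 kg/h

Let F be the unknown flow. Total out = 1150 + F.
water balance: 705.18 + 0.367·F = 0.521·(1150 + F)
(0.367 − 0.521)·F = 0.521×1150 − 705.18 = -106.03
F = -106.03 / -0.154 = 688.48 kg/h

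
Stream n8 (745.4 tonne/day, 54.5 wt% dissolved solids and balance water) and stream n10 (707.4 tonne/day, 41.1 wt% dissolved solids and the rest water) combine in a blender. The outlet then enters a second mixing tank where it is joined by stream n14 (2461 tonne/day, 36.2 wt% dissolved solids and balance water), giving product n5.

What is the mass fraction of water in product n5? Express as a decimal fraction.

0.594

Overall, product flow = 3913.8 tonne/day.
water in = 745.4×0.455 + 707.4×0.589 + 2461×0.638 = 2325.9 tonne/day.
water fraction in n5 = 0.594.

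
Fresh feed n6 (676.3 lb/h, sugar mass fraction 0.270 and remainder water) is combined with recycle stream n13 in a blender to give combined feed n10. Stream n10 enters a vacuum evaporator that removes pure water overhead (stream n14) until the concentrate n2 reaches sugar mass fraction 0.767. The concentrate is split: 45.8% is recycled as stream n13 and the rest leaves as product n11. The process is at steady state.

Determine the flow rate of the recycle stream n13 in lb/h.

Overall sugar balance (none leaves overhead): sugar in fresh feed = sugar in product, i.e. 676.3×0.270 = (1−0.458)·n2·0.767.
n2 = 182.6/(0.767×0.542) = 439.25 lb/h.
Recycle n13 = 0.458×439.25 = 201.17 lb/h.

201.2 lb/h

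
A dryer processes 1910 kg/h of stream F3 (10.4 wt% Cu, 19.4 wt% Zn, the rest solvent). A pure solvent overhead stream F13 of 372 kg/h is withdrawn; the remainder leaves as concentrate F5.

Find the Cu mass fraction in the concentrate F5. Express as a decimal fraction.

0.1292

Cu is not removed: 1910×0.104 = 198.64 kg/h of Cu enters F5.
Concentrate = 1910 − 372 = 1538 kg/h.
Mass fraction = 198.64/1538 = 0.1292.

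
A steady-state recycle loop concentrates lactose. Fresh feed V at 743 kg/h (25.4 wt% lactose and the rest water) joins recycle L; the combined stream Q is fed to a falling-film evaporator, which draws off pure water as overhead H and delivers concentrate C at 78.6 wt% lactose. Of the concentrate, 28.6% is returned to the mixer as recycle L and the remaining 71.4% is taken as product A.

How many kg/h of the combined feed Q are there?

Overall lactose balance (none leaves overhead): lactose in fresh feed = lactose in product, i.e. 743×0.254 = (1−0.286)·C·0.786.
C = 188.72/(0.786×0.714) = 336.28 kg/h.
Recycle L = 0.286×336.28 = 96.176 kg/h.
Combined feed Q = 743 + 96.176 = 839.18 kg/h.

839.2 kg/h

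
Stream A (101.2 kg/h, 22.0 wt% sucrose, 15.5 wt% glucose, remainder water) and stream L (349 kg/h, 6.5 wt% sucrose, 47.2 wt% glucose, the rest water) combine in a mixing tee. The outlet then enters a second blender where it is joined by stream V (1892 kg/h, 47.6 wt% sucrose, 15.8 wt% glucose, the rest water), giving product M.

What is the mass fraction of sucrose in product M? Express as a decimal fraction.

Overall, product flow = 2342.2 kg/h.
sucrose in = 101.2×0.220 + 349×0.065 + 1892×0.476 = 945.54 kg/h.
sucrose fraction in M = 0.404.

0.404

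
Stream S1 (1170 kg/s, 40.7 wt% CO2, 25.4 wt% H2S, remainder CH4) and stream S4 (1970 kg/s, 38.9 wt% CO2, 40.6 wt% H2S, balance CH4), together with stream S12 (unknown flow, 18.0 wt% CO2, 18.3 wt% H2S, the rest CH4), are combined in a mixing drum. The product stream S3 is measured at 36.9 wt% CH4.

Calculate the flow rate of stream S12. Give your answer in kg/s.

1336 kg/s

Let S12 be the unknown flow. Total out = 3140 + S12.
CH4 balance: 800.48 + 0.637·S12 = 0.369·(3140 + S12)
(0.637 − 0.369)·S12 = 0.369×3140 − 800.48 = 358.18
S12 = 358.18 / 0.268 = 1336.5 kg/s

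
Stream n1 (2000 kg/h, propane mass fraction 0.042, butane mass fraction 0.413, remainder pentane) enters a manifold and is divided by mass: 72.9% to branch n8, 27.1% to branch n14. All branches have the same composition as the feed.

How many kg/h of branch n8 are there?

1458 kg/h

Branch n8 flow = 0.729×2000 = 1458 kg/h.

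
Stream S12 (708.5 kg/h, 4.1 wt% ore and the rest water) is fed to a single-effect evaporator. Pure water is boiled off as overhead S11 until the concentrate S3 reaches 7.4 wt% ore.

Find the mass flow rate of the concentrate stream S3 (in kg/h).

392.5 kg/h

ore is conserved: 708.5×0.041 = 29.049 kg/h all reports to the concentrate.
Concentrate = 29.049/(target fraction) = 392.55 kg/h.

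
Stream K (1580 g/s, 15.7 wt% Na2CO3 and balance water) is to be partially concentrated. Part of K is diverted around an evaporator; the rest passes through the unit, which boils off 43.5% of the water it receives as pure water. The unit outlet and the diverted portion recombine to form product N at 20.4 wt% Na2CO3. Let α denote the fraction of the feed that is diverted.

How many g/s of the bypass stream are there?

All 1580×0.157 = 248.06 g/s of Na2CO3 reaches N, so N = 248.06/0.204 = 1216 g/s and vapour = 364.02 g/s.
The evaporator receives (1−α)·1580 of feed at 0.843 water and removes 0.435 of that water:
0.435×0.843×(1−α)×1580 = 364.02
(1−α) = 364.02/579.39 = 0.6283;  α = 0.3717.
Bypass flow = 0.3717×1580 = 587.32 g/s.

587.3 g/s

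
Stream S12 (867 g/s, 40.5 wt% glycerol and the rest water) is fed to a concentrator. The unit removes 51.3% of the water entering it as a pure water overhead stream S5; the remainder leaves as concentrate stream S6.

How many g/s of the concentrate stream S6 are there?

602.4 g/s

water entering = 867×0.595 = 515.87 g/s; overhead removed = 0.513×515.87 = 264.64 g/s.
Concentrate = 867 − 264.64 = 602.36 g/s.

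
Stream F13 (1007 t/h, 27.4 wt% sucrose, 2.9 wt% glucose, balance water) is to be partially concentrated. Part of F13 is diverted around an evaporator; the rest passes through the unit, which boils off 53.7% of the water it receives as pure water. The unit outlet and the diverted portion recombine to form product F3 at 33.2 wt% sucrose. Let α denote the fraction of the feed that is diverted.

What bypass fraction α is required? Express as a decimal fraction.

All 1007×0.274 = 275.92 t/h of sucrose reaches F3, so F3 = 275.92/0.332 = 831.08 t/h and vapour = 175.92 t/h.
The evaporator receives (1−α)·1007 of feed at 0.697 water and removes 0.537 of that water:
0.537×0.697×(1−α)×1007 = 175.92
(1−α) = 175.92/376.91 = 0.4667;  α = 0.5333.

0.533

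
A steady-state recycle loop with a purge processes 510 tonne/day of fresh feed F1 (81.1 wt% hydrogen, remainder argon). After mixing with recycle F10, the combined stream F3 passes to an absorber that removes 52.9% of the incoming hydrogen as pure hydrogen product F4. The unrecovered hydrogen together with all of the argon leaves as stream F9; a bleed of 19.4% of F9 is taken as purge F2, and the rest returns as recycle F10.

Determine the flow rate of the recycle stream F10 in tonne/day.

653.6 tonne/day

argon enters only via F1 and leaves only via the purge: 510×0.189 = 0.194×(argon in F9), and the absorber passes all argon, so argon in F3 = argon in F9 = 496.86 tonne/day.
hydrogen in F3: m_A = 510×0.811 + (1−0.194)·(1−0.529)·m_A, so m_A = 413.61/0.6204 = 666.71 tonne/day.
F9 = (1−0.529)×666.71 + 496.86 = 810.88 tonne/day.
Recycle F10 = (1−0.194)×810.88 = 653.57 tonne/day.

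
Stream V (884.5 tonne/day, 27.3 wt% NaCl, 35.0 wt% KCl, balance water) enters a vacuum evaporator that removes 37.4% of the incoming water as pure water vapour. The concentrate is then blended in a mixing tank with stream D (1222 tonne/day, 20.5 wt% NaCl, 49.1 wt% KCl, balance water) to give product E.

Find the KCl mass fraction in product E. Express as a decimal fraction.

Vapour removed = 0.374×0.377×884.5 = 124.71 tonne/day; concentrate = 759.79 tonne/day.
KCl reaching the mixer = 309.57 (from concentrate) + 1222×0.491 = 909.58 tonne/day.
Product flow = 759.79 + 1222 = 1981.8 tonne/day; KCl fraction = 0.4590.

0.4590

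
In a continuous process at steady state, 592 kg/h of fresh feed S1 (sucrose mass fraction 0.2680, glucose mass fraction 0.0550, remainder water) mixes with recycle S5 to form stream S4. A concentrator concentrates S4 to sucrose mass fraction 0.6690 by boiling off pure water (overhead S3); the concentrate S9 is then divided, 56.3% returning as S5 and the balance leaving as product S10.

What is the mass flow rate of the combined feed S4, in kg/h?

897.5 kg/h

Overall sucrose balance (none leaves overhead): sucrose in fresh feed = sucrose in product, i.e. 592×0.268 = (1−0.563)·S9·0.669.
S9 = 158.66/(0.669×0.437) = 542.69 kg/h.
Recycle S5 = 0.563×542.69 = 305.53 kg/h.
Combined feed S4 = 592 + 305.53 = 897.53 kg/h.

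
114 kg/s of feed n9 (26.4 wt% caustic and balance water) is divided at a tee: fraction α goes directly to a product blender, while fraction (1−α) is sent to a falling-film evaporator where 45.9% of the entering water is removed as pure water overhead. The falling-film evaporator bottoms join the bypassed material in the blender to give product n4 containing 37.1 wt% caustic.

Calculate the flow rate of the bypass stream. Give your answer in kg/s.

16.68 kg/s

All 114×0.264 = 30.096 kg/s of caustic reaches n4, so n4 = 30.096/0.371 = 81.121 kg/s and vapour = 32.879 kg/s.
The evaporator receives (1−α)·114 of feed at 0.736 water and removes 0.459 of that water:
0.459×0.736×(1−α)×114 = 32.879
(1−α) = 32.879/38.512 = 0.8537;  α = 0.1463.
Bypass flow = 0.1463×114 = 16.675 kg/s.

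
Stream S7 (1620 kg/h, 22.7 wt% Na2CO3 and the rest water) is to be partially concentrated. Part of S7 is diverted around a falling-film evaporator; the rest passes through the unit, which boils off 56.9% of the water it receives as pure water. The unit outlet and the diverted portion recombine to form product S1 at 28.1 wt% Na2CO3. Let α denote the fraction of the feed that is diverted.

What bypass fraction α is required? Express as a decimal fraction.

All 1620×0.227 = 367.74 kg/h of Na2CO3 reaches S1, so S1 = 367.74/0.281 = 1308.7 kg/h and vapour = 311.32 kg/h.
The evaporator receives (1−α)·1620 of feed at 0.773 water and removes 0.569 of that water:
0.569×0.773×(1−α)×1620 = 311.32
(1−α) = 311.32/712.54 = 0.4369;  α = 0.5631.

0.563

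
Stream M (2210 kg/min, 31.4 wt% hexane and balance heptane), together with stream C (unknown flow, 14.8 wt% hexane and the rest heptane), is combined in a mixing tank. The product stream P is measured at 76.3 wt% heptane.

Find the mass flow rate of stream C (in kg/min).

Let C be the unknown flow. Total out = 2210 + C.
heptane balance: 1516.1 + 0.852·C = 0.763·(2210 + C)
(0.852 − 0.763)·C = 0.763×2210 − 1516.1 = 170.17
C = 170.17 / 0.089 = 1912 kg/min

1912 kg/min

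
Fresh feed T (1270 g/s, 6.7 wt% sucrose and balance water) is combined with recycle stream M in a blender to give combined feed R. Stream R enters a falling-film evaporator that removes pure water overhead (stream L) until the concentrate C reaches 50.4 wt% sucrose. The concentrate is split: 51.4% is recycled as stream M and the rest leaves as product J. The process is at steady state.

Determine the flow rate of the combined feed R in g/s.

1449 g/s

Overall sucrose balance (none leaves overhead): sucrose in fresh feed = sucrose in product, i.e. 1270×0.067 = (1−0.514)·C·0.504.
C = 85.09/(0.504×0.486) = 347.39 g/s.
Recycle M = 0.514×347.39 = 178.56 g/s.
Combined feed R = 1270 + 178.56 = 1448.6 g/s.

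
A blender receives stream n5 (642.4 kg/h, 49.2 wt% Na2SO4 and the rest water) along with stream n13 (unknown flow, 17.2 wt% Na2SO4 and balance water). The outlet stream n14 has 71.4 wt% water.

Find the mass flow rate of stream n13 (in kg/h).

1161 kg/h

Let n13 be the unknown flow. Total out = 642.4 + n13.
water balance: 326.34 + 0.828·n13 = 0.714·(642.4 + n13)
(0.828 − 0.714)·n13 = 0.714×642.4 − 326.34 = 132.33
n13 = 132.33 / 0.114 = 1160.8 kg/h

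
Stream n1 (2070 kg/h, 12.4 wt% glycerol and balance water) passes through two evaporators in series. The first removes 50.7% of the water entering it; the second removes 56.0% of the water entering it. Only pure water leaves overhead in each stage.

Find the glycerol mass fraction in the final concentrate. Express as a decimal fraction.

water in feed = 2070×0.876 = 1813.3 kg/h.
After stage 1: water left = (1−0.507)×1813.3 = 893.97; stream total = 1150.6 kg/h.
After stage 2: water left = (1−0.560)×893.97 = 393.35; final concentrate = 650.03 kg/h.
glycerol fraction = 256.68/650.03 = 0.3949.

0.3949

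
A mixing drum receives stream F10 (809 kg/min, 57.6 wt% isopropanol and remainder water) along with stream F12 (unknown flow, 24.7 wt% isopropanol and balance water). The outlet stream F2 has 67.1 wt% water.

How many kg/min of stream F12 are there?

Let F12 be the unknown flow. Total out = 809 + F12.
water balance: 343.02 + 0.753·F12 = 0.671·(809 + F12)
(0.753 − 0.671)·F12 = 0.671×809 − 343.02 = 199.82
F12 = 199.82 / 0.082 = 2436.9 kg/min

2437 kg/min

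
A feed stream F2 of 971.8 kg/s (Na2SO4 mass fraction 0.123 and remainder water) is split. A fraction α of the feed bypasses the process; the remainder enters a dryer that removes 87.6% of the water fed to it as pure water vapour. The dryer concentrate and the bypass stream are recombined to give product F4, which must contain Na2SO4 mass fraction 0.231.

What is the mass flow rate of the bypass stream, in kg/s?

380.4 kg/s

All 971.8×0.123 = 119.53 kg/s of Na2SO4 reaches F4, so F4 = 119.53/0.231 = 517.45 kg/s and vapour = 454.35 kg/s.
The evaporator receives (1−α)·971.8 of feed at 0.877 water and removes 0.876 of that water:
0.876×0.877×(1−α)×971.8 = 454.35
(1−α) = 454.35/746.59 = 0.6086;  α = 0.3914.
Bypass flow = 0.3914×971.8 = 380.4 kg/s.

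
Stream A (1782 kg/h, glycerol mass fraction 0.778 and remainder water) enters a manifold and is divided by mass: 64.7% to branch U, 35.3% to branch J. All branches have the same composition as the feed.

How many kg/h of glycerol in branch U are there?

Branch U total = 0.647×1782 = 1153 kg/h.
glycerol in U = 0.778×1153 = 897 kg/h.

897 kg/h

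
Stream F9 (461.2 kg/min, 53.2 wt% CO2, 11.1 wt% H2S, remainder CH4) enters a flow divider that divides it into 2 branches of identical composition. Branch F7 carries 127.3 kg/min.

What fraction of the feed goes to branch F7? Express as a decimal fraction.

Fraction to F7 = 127.3/461.2 = 0.2760.

0.276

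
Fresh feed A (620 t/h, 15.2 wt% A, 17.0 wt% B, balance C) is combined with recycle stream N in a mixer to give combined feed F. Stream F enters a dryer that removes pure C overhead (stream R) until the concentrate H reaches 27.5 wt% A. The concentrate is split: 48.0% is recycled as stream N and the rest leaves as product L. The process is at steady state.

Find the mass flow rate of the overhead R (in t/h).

277.3 t/h

Overall A balance (none leaves overhead): A in fresh feed = A in product, i.e. 620×0.152 = (1−0.480)·H·0.275.
H = 94.24/(0.275×0.520) = 659.02 t/h.
Recycle N = 0.480×659.02 = 316.33 t/h.
Combined feed F = 620 + 316.33 = 936.33 t/h.
Overhead R = F − H = 936.33 − 659.02 = 277.31 t/h.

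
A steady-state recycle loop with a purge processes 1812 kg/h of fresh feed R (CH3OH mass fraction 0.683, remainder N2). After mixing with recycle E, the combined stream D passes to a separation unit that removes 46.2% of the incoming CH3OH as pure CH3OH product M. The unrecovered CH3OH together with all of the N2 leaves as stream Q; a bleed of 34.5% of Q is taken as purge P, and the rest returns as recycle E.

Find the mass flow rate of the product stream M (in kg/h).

882.9 kg/h

CH3OH in D: m_A = 1812×0.683 + (1−0.345)·(1−0.462)·m_A, so m_A = 1237.6/0.6476 = 1911 kg/h.
Product M = 0.462×1911 = 882.89 kg/h.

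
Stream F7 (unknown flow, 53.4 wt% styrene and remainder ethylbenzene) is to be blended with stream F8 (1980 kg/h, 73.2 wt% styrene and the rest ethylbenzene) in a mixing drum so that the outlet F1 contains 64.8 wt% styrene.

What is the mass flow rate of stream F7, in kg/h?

Let F7 be the unknown flow. Total out = 1980 + F7.
styrene balance: 1449.4 + 0.534·F7 = 0.648·(1980 + F7)
(0.534 − 0.648)·F7 = 0.648×1980 − 1449.4 = -166.32
F7 = -166.32 / -0.114 = 1458.9 kg/h

1459 kg/h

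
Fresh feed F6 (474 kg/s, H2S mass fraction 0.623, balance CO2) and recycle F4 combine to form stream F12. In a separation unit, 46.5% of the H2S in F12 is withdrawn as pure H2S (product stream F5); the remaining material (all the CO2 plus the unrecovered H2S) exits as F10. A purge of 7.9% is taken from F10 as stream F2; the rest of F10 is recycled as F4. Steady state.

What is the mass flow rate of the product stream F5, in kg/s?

270.7 kg/s

H2S in F12: m_A = 474×0.623 + (1−0.079)·(1−0.465)·m_A, so m_A = 295.3/0.5073 = 582.15 kg/s.
Product F5 = 0.465×582.15 = 270.7 kg/s.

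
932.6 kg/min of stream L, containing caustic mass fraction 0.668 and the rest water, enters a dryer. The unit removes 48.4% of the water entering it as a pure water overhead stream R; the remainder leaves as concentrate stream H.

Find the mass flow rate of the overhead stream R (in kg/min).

149.9 kg/min

water entering = 932.6×0.332 = 309.62 kg/min; overhead removed = 0.484×309.62 = 149.86 kg/min.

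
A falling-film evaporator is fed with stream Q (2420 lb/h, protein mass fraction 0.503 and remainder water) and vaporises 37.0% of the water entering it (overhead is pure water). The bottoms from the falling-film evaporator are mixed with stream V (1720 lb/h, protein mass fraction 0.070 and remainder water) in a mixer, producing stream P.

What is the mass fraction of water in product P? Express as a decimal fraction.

Vapour removed = 0.370×0.497×2420 = 445.01 lb/h; concentrate = 1975 lb/h.
water reaching the mixer = 757.73 (from concentrate) + 1720×0.930 = 2357.3 lb/h.
Product flow = 1975 + 1720 = 3695 lb/h; water fraction = 0.638.

0.638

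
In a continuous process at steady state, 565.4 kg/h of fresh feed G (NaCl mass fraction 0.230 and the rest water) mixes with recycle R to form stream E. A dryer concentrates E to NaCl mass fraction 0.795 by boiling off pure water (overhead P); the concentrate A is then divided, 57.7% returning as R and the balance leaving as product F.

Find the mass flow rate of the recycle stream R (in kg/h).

Overall NaCl balance (none leaves overhead): NaCl in fresh feed = NaCl in product, i.e. 565.4×0.230 = (1−0.577)·A·0.795.
A = 130.04/(0.795×0.423) = 386.7 kg/h.
Recycle R = 0.577×386.7 = 223.13 kg/h.

223.1 kg/h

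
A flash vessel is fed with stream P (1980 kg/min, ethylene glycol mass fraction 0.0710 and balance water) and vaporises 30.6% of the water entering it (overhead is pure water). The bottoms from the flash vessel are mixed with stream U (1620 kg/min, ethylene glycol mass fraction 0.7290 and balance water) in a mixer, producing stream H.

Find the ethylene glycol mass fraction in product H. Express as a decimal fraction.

0.4351

Vapour removed = 0.306×0.929×1980 = 562.86 kg/min; concentrate = 1417.1 kg/min.
ethylene glycol reaching the mixer = 140.58 (from concentrate) + 1620×0.729 = 1321.6 kg/min.
Product flow = 1417.1 + 1620 = 3037.1 kg/min; ethylene glycol fraction = 0.4351.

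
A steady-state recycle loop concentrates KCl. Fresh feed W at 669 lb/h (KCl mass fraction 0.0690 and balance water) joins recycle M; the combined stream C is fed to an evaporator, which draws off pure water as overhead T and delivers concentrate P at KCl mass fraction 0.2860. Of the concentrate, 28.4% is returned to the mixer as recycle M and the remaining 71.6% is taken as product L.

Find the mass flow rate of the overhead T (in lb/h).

Overall KCl balance (none leaves overhead): KCl in fresh feed = KCl in product, i.e. 669×0.069 = (1−0.284)·P·0.286.
P = 46.161/(0.286×0.716) = 225.42 lb/h.
Recycle M = 0.284×225.42 = 64.02 lb/h.
Combined feed C = 669 + 64.02 = 733.02 lb/h.
Overhead T = C − P = 733.02 − 225.42 = 507.6 lb/h.

507.6 lb/h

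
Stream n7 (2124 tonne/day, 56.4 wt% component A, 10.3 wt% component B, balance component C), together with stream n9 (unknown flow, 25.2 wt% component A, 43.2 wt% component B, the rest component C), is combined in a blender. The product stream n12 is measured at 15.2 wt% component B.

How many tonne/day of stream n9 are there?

371.7 tonne/day

Let n9 be the unknown flow. Total out = 2124 + n9.
component B balance: 218.77 + 0.432·n9 = 0.152·(2124 + n9)
(0.432 − 0.152)·n9 = 0.152×2124 − 218.77 = 104.08
n9 = 104.08 / 0.280 = 371.7 tonne/day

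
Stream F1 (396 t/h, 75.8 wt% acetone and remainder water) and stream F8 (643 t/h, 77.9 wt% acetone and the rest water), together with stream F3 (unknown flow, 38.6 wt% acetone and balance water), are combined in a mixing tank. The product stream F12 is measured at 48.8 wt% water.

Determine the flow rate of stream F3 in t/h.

Let F3 be the unknown flow. Total out = 1039 + F3.
water balance: 237.94 + 0.614·F3 = 0.488·(1039 + F3)
(0.614 − 0.488)·F3 = 0.488×1039 − 237.94 = 269.1
F3 = 269.1 / 0.126 = 2135.7 t/h

2136 t/h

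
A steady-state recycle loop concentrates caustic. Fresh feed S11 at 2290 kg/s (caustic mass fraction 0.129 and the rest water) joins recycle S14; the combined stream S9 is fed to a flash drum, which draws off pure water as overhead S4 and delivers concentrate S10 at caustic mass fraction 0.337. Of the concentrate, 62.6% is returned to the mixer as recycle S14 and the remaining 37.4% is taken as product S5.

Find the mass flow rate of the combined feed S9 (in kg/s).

3757 kg/s

Overall caustic balance (none leaves overhead): caustic in fresh feed = caustic in product, i.e. 2290×0.129 = (1−0.626)·S10·0.337.
S10 = 295.41/(0.337×0.374) = 2343.8 kg/s.
Recycle S14 = 0.626×2343.8 = 1467.2 kg/s.
Combined feed S9 = 2290 + 1467.2 = 3757.2 kg/s.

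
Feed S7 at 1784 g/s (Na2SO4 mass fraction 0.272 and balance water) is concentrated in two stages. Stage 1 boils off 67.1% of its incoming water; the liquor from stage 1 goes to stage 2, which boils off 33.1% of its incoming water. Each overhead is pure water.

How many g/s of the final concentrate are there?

water in feed = 1784×0.728 = 1298.8 g/s.
After stage 1: water left = (1−0.671)×1298.8 = 427.29; stream total = 912.54 g/s.
After stage 2: water left = (1−0.331)×427.29 = 285.86; final concentrate = 771.1 g/s.

771.1 g/s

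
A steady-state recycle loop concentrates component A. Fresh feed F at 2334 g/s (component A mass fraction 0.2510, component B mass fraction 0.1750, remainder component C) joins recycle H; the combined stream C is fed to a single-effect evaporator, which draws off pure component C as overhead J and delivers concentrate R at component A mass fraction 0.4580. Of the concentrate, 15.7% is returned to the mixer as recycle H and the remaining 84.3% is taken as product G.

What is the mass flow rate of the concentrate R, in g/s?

Overall component A balance (none leaves overhead): component A in fresh feed = component A in product, i.e. 2334×0.251 = (1−0.157)·R·0.458.
R = 585.83/(0.458×0.843) = 1517.3 g/s.

1517 g/s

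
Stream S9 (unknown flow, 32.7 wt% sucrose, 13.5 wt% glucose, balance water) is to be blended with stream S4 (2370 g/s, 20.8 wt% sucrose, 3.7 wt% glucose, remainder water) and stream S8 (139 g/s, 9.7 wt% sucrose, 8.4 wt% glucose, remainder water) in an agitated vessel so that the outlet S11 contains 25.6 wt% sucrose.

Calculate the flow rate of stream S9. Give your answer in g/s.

Let S9 be the unknown flow. Total out = 2509 + S9.
sucrose balance: 506.44 + 0.327·S9 = 0.256·(2509 + S9)
(0.327 − 0.256)·S9 = 0.256×2509 − 506.44 = 135.86
S9 = 135.86 / 0.071 = 1913.5 g/s

1914 g/s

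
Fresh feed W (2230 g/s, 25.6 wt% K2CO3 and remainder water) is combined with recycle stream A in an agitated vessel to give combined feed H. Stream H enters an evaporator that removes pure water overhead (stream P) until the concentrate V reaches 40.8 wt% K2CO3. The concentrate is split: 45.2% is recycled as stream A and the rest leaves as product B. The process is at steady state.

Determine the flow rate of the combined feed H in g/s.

3384 g/s

Overall K2CO3 balance (none leaves overhead): K2CO3 in fresh feed = K2CO3 in product, i.e. 2230×0.256 = (1−0.452)·V·0.408.
V = 570.88/(0.408×0.548) = 2553.3 g/s.
Recycle A = 0.452×2553.3 = 1154.1 g/s.
Combined feed H = 2230 + 1154.1 = 3384.1 g/s.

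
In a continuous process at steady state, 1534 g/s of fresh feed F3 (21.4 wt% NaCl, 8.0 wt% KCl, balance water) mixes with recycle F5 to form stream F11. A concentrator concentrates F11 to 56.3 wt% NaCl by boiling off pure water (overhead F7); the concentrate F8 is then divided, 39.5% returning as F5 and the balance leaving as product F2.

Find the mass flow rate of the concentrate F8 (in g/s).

963.8 g/s

Overall NaCl balance (none leaves overhead): NaCl in fresh feed = NaCl in product, i.e. 1534×0.214 = (1−0.395)·F8·0.563.
F8 = 328.28/(0.563×0.605) = 963.77 g/s.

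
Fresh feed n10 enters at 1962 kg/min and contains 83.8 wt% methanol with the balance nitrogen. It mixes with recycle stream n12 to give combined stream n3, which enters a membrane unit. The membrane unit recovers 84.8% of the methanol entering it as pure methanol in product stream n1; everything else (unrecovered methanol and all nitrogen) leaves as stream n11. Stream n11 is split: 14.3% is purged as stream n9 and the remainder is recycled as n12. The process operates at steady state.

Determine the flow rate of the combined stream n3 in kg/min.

nitrogen enters only via n10 and leaves only via the purge: 1962×0.162 = 0.143×(nitrogen in n11), and the membrane unit passes all nitrogen, so nitrogen in n3 = nitrogen in n11 = 2222.7 kg/min.
methanol in n3: m_A = 1962×0.838 + (1−0.143)·(1−0.848)·m_A, so m_A = 1644.2/0.8697 = 1890.4 kg/min.
n3 = 1890.4 + 2222.7 = 4113.1 kg/min.

4113 kg/min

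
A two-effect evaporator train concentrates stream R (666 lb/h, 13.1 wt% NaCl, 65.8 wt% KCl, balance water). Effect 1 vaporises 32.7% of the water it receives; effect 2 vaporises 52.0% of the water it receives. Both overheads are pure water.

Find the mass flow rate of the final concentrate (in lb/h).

570.9 lb/h

water in feed = 666×0.211 = 140.53 lb/h.
After stage 1: water left = (1−0.327)×140.53 = 94.574; stream total = 620.05 lb/h.
After stage 2: water left = (1−0.520)×94.574 = 45.396; final concentrate = 570.87 lb/h.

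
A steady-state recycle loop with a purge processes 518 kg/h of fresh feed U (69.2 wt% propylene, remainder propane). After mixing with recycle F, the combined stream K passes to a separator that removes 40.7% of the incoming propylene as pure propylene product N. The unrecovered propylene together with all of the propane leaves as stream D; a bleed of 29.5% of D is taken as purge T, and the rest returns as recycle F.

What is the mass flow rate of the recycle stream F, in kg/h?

638.8 kg/h

propane enters only via U and leaves only via the purge: 518×0.308 = 0.295×(propane in D), and the separator passes all propane, so propane in K = propane in D = 540.83 kg/h.
propylene in K: m_A = 518×0.692 + (1−0.295)·(1−0.407)·m_A, so m_A = 358.46/0.5819 = 615.97 kg/h.
D = (1−0.407)×615.97 + 540.83 = 906.1 kg/h.
Recycle F = (1−0.295)×906.1 = 638.8 kg/h.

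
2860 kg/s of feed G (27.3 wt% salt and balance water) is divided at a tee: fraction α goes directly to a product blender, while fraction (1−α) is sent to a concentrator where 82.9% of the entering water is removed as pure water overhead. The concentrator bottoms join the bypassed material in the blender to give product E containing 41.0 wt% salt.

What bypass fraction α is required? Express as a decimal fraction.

0.446

All 2860×0.273 = 780.78 kg/s of salt reaches E, so E = 780.78/0.410 = 1904.3 kg/s and vapour = 955.66 kg/s.
The evaporator receives (1−α)·2860 of feed at 0.727 water and removes 0.829 of that water:
0.829×0.727×(1−α)×2860 = 955.66
(1−α) = 955.66/1723.7 = 0.5544;  α = 0.4456.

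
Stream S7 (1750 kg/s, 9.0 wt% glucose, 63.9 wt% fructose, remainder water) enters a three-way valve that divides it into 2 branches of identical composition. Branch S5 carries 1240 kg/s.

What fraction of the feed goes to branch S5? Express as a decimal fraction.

0.709

Fraction to S5 = 1240/1750 = 0.7086.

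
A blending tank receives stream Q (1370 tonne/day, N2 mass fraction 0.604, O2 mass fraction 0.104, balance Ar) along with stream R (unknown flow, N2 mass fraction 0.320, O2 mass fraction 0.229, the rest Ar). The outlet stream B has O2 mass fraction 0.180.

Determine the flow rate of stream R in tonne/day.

2125 tonne/day

Let R be the unknown flow. Total out = 1370 + R.
O2 balance: 142.48 + 0.229·R = 0.180·(1370 + R)
(0.229 − 0.180)·R = 0.180×1370 − 142.48 = 104.12
R = 104.12 / 0.049 = 2124.9 tonne/day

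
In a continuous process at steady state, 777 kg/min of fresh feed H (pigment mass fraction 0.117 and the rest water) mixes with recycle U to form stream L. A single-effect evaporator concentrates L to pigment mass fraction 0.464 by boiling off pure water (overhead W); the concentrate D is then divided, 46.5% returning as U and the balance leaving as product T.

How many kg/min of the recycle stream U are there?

170.3 kg/min

Overall pigment balance (none leaves overhead): pigment in fresh feed = pigment in product, i.e. 777×0.117 = (1−0.465)·D·0.464.
D = 90.909/(0.464×0.535) = 366.21 kg/min.
Recycle U = 0.465×366.21 = 170.29 kg/min.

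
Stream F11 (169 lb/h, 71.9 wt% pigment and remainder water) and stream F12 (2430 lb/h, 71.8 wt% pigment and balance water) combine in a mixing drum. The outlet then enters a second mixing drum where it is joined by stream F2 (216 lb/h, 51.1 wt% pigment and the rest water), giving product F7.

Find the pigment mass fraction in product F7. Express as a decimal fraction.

Overall, product flow = 2815 lb/h.
pigment in = 169×0.719 + 2430×0.718 + 216×0.511 = 1976.6 lb/h.
pigment fraction in F7 = 0.702.

0.702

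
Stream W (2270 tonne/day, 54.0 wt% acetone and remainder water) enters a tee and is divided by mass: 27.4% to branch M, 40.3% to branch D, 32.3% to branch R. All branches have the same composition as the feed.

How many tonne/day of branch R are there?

Branch R flow = 0.323×2270 = 733.21 tonne/day.

733.2 tonne/day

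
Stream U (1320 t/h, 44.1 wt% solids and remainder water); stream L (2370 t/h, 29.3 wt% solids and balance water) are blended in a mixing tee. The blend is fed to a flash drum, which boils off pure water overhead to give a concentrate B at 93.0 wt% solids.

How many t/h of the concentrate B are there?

solids entering = 1320×0.441 + 2370×0.293 = 1276.5 t/h.
All solids reports to B, so B = 1276.5/0.930 = 1372.6 t/h.

1373 t/h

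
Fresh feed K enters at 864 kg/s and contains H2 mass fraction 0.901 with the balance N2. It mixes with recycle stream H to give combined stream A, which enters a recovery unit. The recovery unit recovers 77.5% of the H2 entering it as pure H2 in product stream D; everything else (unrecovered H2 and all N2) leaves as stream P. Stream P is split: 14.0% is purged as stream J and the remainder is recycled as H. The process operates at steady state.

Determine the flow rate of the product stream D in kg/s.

H2 in A: m_A = 864×0.901 + (1−0.140)·(1−0.775)·m_A, so m_A = 778.46/0.8065 = 965.24 kg/s.
Product D = 0.775×965.24 = 748.06 kg/s.

748.1 kg/s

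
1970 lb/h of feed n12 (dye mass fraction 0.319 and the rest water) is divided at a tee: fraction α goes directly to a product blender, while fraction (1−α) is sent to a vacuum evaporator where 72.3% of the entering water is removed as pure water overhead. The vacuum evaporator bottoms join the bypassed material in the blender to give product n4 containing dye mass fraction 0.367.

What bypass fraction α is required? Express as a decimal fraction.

0.734

All 1970×0.319 = 628.43 lb/h of dye reaches n4, so n4 = 628.43/0.367 = 1712.3 lb/h and vapour = 257.66 lb/h.
The evaporator receives (1−α)·1970 of feed at 0.681 water and removes 0.723 of that water:
0.723×0.681×(1−α)×1970 = 257.66
(1−α) = 257.66/969.96 = 0.2656;  α = 0.7344.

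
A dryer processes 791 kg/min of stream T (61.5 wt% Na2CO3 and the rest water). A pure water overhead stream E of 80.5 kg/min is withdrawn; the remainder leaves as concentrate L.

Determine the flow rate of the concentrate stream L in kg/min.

Concentrate = 791 − 80.5 = 710.5 kg/min.

710.5 kg/min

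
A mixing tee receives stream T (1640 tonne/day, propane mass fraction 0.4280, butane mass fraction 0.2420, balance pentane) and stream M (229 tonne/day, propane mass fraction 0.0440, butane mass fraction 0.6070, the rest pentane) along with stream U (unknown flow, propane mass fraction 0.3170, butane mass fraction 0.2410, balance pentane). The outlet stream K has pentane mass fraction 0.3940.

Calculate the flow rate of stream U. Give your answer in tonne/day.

2401 tonne/day

Let U be the unknown flow. Total out = 1869 + U.
pentane balance: 621.12 + 0.442·U = 0.394·(1869 + U)
(0.442 − 0.394)·U = 0.394×1869 − 621.12 = 115.26
U = 115.26 / 0.048 = 2401.4 tonne/day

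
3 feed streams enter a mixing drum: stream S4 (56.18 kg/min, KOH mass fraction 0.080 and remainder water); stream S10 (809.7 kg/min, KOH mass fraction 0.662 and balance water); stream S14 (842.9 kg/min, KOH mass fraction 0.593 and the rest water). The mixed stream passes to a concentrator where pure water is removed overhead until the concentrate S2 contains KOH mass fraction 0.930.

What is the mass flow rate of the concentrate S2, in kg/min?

KOH entering = 56.18×0.080 + 809.7×0.662 + 842.9×0.593 = 1040.4 kg/min.
All KOH reports to S2, so S2 = 1040.4/0.930 = 1118.7 kg/min.

1119 kg/min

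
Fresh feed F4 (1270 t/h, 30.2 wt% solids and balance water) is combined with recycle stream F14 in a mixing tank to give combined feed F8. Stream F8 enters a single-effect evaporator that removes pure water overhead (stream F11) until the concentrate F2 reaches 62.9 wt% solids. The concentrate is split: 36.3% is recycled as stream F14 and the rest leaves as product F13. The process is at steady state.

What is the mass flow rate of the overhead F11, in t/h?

Overall solids balance (none leaves overhead): solids in fresh feed = solids in product, i.e. 1270×0.302 = (1−0.363)·F2·0.629.
F2 = 383.54/(0.629×0.637) = 957.24 t/h.
Recycle F14 = 0.363×957.24 = 347.48 t/h.
Combined feed F8 = 1270 + 347.48 = 1617.5 t/h.
Overhead F11 = F8 − F2 = 1617.5 − 957.24 = 660.24 t/h.

660.2 t/h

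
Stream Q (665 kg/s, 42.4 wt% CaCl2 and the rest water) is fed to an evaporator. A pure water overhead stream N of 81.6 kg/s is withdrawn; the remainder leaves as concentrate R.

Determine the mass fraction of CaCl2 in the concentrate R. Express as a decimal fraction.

0.483

CaCl2 is not removed: 665×0.424 = 281.96 kg/s of CaCl2 enters R.
Concentrate = 665 − 81.6 = 583.4 kg/s.
Mass fraction = 281.96/583.4 = 0.483.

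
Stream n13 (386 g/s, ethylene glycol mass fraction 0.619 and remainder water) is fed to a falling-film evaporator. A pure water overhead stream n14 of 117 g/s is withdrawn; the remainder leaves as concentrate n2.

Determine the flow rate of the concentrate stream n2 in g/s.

269 g/s

Concentrate = 386 − 117 = 269 g/s.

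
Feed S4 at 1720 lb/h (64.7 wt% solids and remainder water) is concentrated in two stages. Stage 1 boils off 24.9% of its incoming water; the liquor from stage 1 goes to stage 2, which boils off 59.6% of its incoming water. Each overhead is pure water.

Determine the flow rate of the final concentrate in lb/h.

water in feed = 1720×0.353 = 607.16 lb/h.
After stage 1: water left = (1−0.249)×607.16 = 455.98; stream total = 1568.8 lb/h.
After stage 2: water left = (1−0.596)×455.98 = 184.21; final concentrate = 1297.1 lb/h.

1297 lb/h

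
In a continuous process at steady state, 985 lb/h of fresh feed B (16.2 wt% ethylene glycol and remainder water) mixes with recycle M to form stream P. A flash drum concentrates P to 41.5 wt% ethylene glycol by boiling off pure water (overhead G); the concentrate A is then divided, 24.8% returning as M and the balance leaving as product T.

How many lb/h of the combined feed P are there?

1112 lb/h

Overall ethylene glycol balance (none leaves overhead): ethylene glycol in fresh feed = ethylene glycol in product, i.e. 985×0.162 = (1−0.248)·A·0.415.
A = 159.57/(0.415×0.752) = 511.31 lb/h.
Recycle M = 0.248×511.31 = 126.81 lb/h.
Combined feed P = 985 + 126.81 = 1111.8 lb/h.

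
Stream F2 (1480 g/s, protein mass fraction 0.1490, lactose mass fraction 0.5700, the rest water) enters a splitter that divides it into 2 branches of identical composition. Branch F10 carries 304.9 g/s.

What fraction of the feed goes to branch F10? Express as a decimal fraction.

Fraction to F10 = 304.9/1480 = 0.2060.

0.206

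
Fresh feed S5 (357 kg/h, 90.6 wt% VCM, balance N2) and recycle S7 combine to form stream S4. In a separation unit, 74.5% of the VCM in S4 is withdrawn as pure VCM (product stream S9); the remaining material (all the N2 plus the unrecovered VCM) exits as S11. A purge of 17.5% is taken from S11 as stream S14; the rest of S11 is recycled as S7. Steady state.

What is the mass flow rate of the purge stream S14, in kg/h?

N2 enters only via S5 and leaves only via the purge: 357×0.094 = 0.175×(N2 in S11), and the separation unit passes all N2, so N2 in S4 = N2 in S11 = 191.76 kg/h.
VCM in S4: m_A = 357×0.906 + (1−0.175)·(1−0.745)·m_A, so m_A = 323.44/0.7896 = 409.61 kg/h.
S11 = (1−0.745)×409.61 + 191.76 = 296.21 kg/h.
Purge S14 = 0.175×296.21 = 51.837 kg/h.

51.84 kg/h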